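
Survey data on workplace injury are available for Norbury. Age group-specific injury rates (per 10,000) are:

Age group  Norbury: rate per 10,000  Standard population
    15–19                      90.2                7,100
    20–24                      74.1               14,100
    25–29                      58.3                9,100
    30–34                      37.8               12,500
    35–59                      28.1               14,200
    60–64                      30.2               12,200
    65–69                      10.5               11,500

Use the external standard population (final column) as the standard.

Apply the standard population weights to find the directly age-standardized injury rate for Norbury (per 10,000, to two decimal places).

44.32

Standard total = 80,700; weights = 0.0880, 0.1747, 0.1128, 0.1549, 0.1760, 0.1512, 0.1425.
Standardized rate: 0.0880×90.2 + 0.1747×74.1 + 0.1128×58.3 + 0.1549×37.8 + 0.1760×28.1 + 0.1512×30.2 + 0.1425×10.5 = 44.3181 per 10,000.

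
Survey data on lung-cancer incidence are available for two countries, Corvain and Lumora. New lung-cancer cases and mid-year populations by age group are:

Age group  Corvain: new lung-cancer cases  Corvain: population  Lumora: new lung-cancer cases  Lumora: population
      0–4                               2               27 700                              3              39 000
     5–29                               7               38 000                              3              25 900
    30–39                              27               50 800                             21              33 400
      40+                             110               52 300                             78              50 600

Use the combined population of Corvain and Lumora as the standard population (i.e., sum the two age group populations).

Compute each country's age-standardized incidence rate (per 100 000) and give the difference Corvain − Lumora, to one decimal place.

Age-specific rates per 100 000 for Corvain: 7.22, 18.42, 53.15, 210.33.
For Lumora: 7.69, 11.58, 62.87, 154.15.
Combined standard total = 317 700; weights = 0.2099, 0.2011, 0.2650, 0.3239.
Corvain: 0.2099×7.22 + 0.2011×18.42 + 0.2650×53.15 + 0.3239×210.33 = 87.4295 per 100 000.
Lumora: 0.2099×7.69 + 0.2011×11.58 + 0.2650×62.87 + 0.3239×154.15 = 70.5360 per 100 000.
Difference = 87.4295 − 70.5360 = 16.8934.

16.9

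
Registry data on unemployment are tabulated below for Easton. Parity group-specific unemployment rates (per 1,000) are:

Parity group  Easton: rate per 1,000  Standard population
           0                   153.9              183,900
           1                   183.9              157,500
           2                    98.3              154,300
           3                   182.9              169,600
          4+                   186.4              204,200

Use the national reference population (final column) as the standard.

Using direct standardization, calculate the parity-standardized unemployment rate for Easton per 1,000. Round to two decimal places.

Standard total = 869,500; weights = 0.2115, 0.1811, 0.1775, 0.1951, 0.2348.
Standardized rate: 0.2115×153.9 + 0.1811×183.9 + 0.1775×98.3 + 0.1951×182.9 + 0.2348×186.4 = 162.7566 per 1,000.

162.76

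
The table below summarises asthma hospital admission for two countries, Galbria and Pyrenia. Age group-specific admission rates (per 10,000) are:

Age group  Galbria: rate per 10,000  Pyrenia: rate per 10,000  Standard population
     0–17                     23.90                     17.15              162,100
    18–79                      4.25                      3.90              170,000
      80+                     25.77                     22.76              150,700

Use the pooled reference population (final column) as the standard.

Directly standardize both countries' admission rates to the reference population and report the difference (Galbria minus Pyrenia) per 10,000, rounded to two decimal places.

3.33

Standard total = 482,800; weights = 0.3357, 0.3521, 0.3121.
Galbria: 0.3357×23.90 + 0.3521×4.25 + 0.3121×25.77 = 17.5647 per 10,000.
Pyrenia: 0.3357×17.15 + 0.3521×3.90 + 0.3121×22.76 = 14.2356 per 10,000.
Difference = 17.5647 − 14.2356 = 3.3291.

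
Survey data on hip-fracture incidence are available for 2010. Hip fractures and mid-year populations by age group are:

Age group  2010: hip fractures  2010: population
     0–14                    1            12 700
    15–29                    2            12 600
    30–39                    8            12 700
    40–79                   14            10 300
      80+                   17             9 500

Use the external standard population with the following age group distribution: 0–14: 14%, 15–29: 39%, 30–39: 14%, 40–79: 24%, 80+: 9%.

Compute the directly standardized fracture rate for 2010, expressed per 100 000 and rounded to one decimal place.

Age-specific rates per 100 000 for 2010: 7.87, 15.87, 62.99, 135.92, 178.95.
Standard weights: 0.14, 0.39, 0.14, 0.24, 0.09.
Standardized rate: 0.1400×7.87 + 0.3900×15.87 + 0.1400×62.99 + 0.2400×135.92 + 0.0900×178.95 = 64.8384 per 100 000.

64.8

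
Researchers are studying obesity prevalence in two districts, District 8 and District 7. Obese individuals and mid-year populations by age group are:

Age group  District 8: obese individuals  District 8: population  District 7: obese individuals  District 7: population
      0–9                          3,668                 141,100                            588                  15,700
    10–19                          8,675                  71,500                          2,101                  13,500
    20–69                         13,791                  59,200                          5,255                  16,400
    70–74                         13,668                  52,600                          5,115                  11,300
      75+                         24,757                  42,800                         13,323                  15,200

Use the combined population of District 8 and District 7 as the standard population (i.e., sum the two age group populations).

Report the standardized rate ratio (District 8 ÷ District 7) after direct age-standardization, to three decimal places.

0.667

Age-specific rates per 1,000 for District 8: 25.996, 121.329, 232.956, 259.848, 578.435.
For District 7: 37.452, 155.630, 320.427, 452.655, 876.513.
Combined standard total = 439,300; weights = 0.3569, 0.1935, 0.1721, 0.1455, 0.1320.
District 8: 0.3569×25.996 + 0.1935×121.329 + 0.1721×232.956 + 0.1455×259.848 + 0.1320×578.435 = 187.0112 per 1,000.
District 7: 0.3569×37.452 + 0.1935×155.630 + 0.1721×320.427 + 0.1455×452.655 + 0.1320×876.513 = 280.1905 per 1,000.
Ratio = 187.0112 ÷ 280.1905 = 0.66744.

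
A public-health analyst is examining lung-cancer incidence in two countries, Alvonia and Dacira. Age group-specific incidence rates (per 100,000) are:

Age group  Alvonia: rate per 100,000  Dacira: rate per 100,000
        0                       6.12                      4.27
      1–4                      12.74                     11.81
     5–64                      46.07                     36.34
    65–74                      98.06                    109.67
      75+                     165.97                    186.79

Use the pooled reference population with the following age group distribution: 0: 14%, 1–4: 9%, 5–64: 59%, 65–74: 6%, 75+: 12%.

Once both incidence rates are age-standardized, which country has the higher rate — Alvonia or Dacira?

Standard weights: 0.14, 0.09, 0.59, 0.06, 0.12.
Alvonia: 0.1400×6.12 + 0.0900×12.74 + 0.5900×46.07 + 0.0600×98.06 + 0.1200×165.97 = 54.9847 per 100,000.
Dacira: 0.1400×4.27 + 0.0900×11.81 + 0.5900×36.34 + 0.0600×109.67 + 0.1200×186.79 = 52.0963 per 100,000.

Alvonia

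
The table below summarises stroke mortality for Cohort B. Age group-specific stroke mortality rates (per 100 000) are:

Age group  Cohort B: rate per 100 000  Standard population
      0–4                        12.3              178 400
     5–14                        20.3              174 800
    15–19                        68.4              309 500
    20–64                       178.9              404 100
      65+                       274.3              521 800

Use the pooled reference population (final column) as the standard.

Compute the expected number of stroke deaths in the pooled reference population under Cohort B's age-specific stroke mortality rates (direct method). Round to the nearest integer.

2423

Expected stroke deaths = Σ (standard pop × age-specific rate ÷ 100 000)
= 178 400×12.3/100 000 + 174 800×20.3/100 000 + 309 500×68.4/100 000 + 404 100×178.9/100 000 + 521 800×274.3/100 000
= 21.94 + 35.48 + 211.70 + 722.93 + 1431.30 = 2423.36.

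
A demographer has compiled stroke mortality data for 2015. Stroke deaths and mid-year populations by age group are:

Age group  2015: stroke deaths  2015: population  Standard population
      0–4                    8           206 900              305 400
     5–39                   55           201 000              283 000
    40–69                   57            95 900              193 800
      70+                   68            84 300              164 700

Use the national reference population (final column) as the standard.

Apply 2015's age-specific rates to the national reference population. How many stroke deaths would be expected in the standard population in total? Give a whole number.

Age-specific rates per 100 000 for 2015: 3.87, 27.36, 59.44, 80.66.
Expected stroke deaths = Σ (standard pop × age-specific rate ÷ 100 000)
= 305 400×3.87/100 000 + 283 000×27.36/100 000 + 193 800×59.44/100 000 + 164 700×80.66/100 000
= 11.81 + 77.44 + 115.19 + 132.85 = 337.29.

337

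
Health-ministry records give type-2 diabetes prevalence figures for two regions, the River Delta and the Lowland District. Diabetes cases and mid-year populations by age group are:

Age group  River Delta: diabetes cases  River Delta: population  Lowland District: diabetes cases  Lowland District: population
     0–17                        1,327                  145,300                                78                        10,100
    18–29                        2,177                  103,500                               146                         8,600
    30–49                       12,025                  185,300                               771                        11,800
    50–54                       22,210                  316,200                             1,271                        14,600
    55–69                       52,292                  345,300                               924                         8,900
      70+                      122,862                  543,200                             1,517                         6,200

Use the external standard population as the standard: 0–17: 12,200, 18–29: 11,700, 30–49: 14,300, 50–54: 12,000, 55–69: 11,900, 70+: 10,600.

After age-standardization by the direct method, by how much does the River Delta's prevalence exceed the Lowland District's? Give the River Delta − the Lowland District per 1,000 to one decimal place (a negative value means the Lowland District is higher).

Age-specific rates per 1,000 for the River Delta: 9.133, 21.034, 64.895, 70.240, 151.439, 226.182.
For the Lowland District: 7.723, 16.977, 65.339, 87.055, 103.820, 244.677.
Standard total = 72,700; weights = 0.1678, 0.1609, 0.1967, 0.1651, 0.1637, 0.1458.
The River Delta: 0.1678×9.133 + 0.1609×21.034 + 0.1967×64.895 + 0.1651×70.240 + 0.1637×151.439 + 0.1458×226.182 = 87.0433 per 1,000.
The Lowland District: 0.1678×7.723 + 0.1609×16.977 + 0.1967×65.339 + 0.1651×87.055 + 0.1637×103.820 + 0.1458×244.677 = 83.9187 per 1,000.
Difference = 87.0433 − 83.9187 = 3.1246.

3.1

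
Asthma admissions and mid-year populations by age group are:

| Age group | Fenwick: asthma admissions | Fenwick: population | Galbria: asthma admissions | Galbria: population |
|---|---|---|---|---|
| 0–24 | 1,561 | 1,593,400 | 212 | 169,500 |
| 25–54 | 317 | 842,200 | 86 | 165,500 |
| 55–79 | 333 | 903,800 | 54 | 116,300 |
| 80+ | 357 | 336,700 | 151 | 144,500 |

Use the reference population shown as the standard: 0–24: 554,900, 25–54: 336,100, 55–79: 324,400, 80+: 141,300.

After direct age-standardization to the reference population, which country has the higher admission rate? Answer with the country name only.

Age-specific rates per 10,000 for Fenwick: 9.80, 3.76, 3.68, 10.60.
For Galbria: 12.51, 5.20, 4.64, 10.45.
Standard total = 1,356,700; weights = 0.4090, 0.2477, 0.2391, 0.1041.
Fenwick: 0.4090×9.80 + 0.2477×3.76 + 0.2391×3.68 + 0.1041×10.60 = 6.9246 per 10,000.
Galbria: 0.4090×12.51 + 0.2477×5.20 + 0.2391×4.64 + 0.1041×10.45 = 8.6015 per 10,000.

Galbria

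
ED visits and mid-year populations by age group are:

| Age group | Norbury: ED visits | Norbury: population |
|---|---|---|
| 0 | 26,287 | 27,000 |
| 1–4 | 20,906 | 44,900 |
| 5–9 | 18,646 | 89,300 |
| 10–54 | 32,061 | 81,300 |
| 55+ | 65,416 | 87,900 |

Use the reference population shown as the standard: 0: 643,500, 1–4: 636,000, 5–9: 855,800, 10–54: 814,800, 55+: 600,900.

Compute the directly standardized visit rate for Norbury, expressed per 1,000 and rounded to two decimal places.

Age-specific rates per 1,000 for Norbury: 973.593, 465.612, 208.802, 394.354, 744.209.
Standard total = 3,551,000; weights = 0.1812, 0.1791, 0.2410, 0.2295, 0.1692.
Standardized rate: 0.1812×973.593 + 0.1791×465.612 + 0.2410×208.802 + 0.2295×394.354 + 0.1692×744.209 = 526.5683 per 1,000.

526.57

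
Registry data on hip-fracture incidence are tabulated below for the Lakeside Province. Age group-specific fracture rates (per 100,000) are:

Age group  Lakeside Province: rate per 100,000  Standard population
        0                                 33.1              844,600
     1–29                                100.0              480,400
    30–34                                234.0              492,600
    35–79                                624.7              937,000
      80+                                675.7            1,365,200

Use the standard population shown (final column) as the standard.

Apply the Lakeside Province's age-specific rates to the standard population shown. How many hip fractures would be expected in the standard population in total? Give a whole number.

Expected hip fractures = Σ (standard pop × age-specific rate ÷ 100,000)
= 844,600×33.1/100,000 + 480,400×100.0/100,000 + 492,600×234.0/100,000 + 937,000×624.7/100,000 + 1,365,200×675.7/100,000
= 279.56 + 480.40 + 1152.68 + 5853.44 + 9224.66 = 16990.74.

16991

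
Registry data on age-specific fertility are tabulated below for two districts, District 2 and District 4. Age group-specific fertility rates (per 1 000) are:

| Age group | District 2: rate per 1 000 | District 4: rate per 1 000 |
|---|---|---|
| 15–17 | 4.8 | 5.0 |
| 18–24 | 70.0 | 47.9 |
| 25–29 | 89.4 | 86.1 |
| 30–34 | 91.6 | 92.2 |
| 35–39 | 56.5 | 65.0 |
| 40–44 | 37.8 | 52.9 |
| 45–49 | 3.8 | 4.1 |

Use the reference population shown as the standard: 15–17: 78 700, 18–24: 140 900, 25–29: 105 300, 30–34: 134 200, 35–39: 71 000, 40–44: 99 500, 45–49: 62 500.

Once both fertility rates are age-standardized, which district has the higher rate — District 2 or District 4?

District 2

Standard total = 692 100; weights = 0.1137, 0.2036, 0.1521, 0.1939, 0.1026, 0.1438, 0.0903.
District 2: 0.1137×4.8 + 0.2036×70.0 + 0.1521×89.4 + 0.1939×91.6 + 0.1026×56.5 + 0.1438×37.8 + 0.0903×3.8 = 57.7336 per 1 000.
District 4: 0.1137×5.0 + 0.2036×47.9 + 0.1521×86.1 + 0.1939×92.2 + 0.1026×65.0 + 0.1438×52.9 + 0.0903×4.1 = 55.9413 per 1 000.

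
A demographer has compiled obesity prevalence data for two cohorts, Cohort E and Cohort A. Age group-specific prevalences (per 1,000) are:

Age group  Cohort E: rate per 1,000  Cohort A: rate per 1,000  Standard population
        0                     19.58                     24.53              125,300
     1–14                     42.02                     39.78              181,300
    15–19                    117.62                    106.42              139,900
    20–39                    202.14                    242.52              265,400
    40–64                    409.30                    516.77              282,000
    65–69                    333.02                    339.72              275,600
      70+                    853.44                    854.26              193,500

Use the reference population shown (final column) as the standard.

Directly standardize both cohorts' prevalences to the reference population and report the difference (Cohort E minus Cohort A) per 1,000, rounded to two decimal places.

Standard total = 1,463,000; weights = 0.0856, 0.1239, 0.0956, 0.1814, 0.1928, 0.1884, 0.1323.
Cohort E: 0.0856×19.58 + 0.1239×42.02 + 0.0956×117.62 + 0.1814×202.14 + 0.1928×409.30 + 0.1884×333.02 + 0.1323×853.44 = 309.3084 per 1,000.
Cohort A: 0.0856×24.53 + 0.1239×39.78 + 0.0956×106.42 + 0.1814×242.52 + 0.1928×516.77 + 0.1884×339.72 + 0.1323×854.26 = 337.7949 per 1,000.
Difference = 309.3084 − 337.7949 = -28.4866.

-28.49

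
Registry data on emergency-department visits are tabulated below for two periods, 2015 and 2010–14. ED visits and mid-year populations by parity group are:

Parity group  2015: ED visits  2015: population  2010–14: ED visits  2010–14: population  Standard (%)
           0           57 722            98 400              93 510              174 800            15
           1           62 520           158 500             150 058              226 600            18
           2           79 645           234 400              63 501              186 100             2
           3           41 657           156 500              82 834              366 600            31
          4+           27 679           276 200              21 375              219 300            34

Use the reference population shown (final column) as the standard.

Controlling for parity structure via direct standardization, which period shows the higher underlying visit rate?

2010–14

Parity-specific rates per 1 000 for 2015: 586.606, 394.448, 339.782, 266.179, 100.214.
For 2010–14: 534.954, 662.215, 341.220, 225.952, 97.469.
Standard weights: 0.15, 0.18, 0.02, 0.31, 0.34.
2015: 0.1500×586.606 + 0.1800×394.448 + 0.0200×339.782 + 0.3100×266.179 + 0.3400×100.214 = 282.3752 per 1 000.
2010–14: 0.1500×534.954 + 0.1800×662.215 + 0.0200×341.220 + 0.3100×225.952 + 0.3400×97.469 = 309.4509 per 1 000.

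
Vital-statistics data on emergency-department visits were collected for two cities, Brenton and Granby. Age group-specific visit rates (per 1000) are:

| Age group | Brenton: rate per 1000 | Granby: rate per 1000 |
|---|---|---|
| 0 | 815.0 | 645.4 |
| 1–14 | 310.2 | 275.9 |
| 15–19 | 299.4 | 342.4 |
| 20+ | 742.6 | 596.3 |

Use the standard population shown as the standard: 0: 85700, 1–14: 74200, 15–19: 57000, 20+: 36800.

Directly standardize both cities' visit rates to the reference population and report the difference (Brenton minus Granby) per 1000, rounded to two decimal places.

Standard total = 253700; weights = 0.3378, 0.2925, 0.2247, 0.1451.
Brenton: 0.3378×815.0 + 0.2925×310.2 + 0.2247×299.4 + 0.1451×742.6 = 541.0162 per 1000.
Granby: 0.3378×645.4 + 0.2925×275.9 + 0.2247×342.4 + 0.1451×596.3 = 462.1332 per 1000.
Difference = 541.0162 − 462.1332 = 78.8830.

78.88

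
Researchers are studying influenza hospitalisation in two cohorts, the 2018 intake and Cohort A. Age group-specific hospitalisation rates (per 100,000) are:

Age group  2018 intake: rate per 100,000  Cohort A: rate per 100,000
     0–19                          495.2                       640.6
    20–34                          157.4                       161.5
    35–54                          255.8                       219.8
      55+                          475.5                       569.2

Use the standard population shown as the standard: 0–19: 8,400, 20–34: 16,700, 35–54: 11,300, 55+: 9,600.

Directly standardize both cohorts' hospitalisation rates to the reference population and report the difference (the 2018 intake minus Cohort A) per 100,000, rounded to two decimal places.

-38.75

Standard total = 46,000; weights = 0.1826, 0.3630, 0.2457, 0.2087.
The 2018 intake: 0.1826×495.2 + 0.3630×157.4 + 0.2457×255.8 + 0.2087×475.5 = 309.6435 per 100,000.
Cohort A: 0.1826×640.6 + 0.3630×161.5 + 0.2457×219.8 + 0.2087×569.2 = 348.3946 per 100,000.
Difference = 309.6435 − 348.3946 = -38.7511.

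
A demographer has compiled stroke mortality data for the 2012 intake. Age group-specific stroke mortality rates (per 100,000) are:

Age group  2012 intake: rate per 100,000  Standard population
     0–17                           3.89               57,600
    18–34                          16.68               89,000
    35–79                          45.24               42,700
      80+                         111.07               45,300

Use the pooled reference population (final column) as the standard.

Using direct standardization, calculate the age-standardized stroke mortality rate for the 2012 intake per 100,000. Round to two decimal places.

Standard total = 234,600; weights = 0.2455, 0.3794, 0.1820, 0.1931.
Standardized rate: 0.2455×3.89 + 0.3794×16.68 + 0.1820×45.24 + 0.1931×111.07 = 36.9642 per 100,000.

36.96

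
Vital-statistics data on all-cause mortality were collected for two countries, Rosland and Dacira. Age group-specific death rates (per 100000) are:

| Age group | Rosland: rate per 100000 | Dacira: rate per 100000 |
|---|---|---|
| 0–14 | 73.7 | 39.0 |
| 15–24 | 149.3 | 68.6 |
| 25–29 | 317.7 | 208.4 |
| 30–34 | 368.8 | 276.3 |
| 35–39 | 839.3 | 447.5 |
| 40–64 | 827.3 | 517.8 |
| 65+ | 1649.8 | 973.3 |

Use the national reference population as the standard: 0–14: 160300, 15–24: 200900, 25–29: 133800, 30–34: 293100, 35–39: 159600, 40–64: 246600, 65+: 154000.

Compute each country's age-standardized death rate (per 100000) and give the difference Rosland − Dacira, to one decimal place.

227.4

Standard total = 1348300; weights = 0.1189, 0.1490, 0.0992, 0.2174, 0.1184, 0.1829, 0.1142.
Rosland: 0.1189×73.7 + 0.1490×149.3 + 0.0992×317.7 + 0.2174×368.8 + 0.1184×839.3 + 0.1829×827.3 + 0.1142×1649.8 = 581.8035 per 100000.
Dacira: 0.1189×39.0 + 0.1490×68.6 + 0.0992×208.4 + 0.2174×276.3 + 0.1184×447.5 + 0.1829×517.8 + 0.1142×973.3 = 354.4460 per 100000.
Difference = 581.8035 − 354.4460 = 227.3575.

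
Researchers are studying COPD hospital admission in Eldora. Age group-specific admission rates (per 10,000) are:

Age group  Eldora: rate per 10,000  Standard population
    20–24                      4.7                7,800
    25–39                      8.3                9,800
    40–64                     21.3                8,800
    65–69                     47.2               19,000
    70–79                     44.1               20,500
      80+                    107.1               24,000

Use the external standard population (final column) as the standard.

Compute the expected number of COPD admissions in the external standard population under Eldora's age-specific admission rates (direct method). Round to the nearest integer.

Expected COPD admissions = Σ (standard pop × age-specific rate ÷ 10,000)
= 7,800×4.7/10,000 + 9,800×8.3/10,000 + 8,800×21.3/10,000 + 19,000×47.2/10,000 + 20,500×44.1/10,000 + 24,000×107.1/10,000
= 3.67 + 8.13 + 18.74 + 89.68 + 90.41 + 257.04 = 467.67.

468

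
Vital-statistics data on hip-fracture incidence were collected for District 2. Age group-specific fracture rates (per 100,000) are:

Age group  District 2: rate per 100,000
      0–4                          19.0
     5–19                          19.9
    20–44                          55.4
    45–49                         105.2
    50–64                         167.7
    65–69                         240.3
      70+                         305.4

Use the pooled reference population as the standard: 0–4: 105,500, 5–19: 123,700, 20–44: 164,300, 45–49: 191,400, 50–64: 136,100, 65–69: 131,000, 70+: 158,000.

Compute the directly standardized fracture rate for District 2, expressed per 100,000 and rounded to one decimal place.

134.9

Standard total = 1,010,000; weights = 0.1045, 0.1225, 0.1627, 0.1895, 0.1348, 0.1297, 0.1564.
Standardized rate: 0.1045×19.0 + 0.1225×19.9 + 0.1627×55.4 + 0.1895×105.2 + 0.1348×167.7 + 0.1297×240.3 + 0.1564×305.4 = 134.9110 per 100,000.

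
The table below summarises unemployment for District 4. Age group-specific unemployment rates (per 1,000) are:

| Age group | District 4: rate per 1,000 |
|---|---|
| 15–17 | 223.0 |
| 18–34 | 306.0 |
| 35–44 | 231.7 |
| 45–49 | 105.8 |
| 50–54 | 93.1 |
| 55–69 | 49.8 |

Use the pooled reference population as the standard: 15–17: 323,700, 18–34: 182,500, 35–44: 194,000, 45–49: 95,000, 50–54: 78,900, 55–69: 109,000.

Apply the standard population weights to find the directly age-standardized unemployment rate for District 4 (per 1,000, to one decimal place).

Standard total = 983,100; weights = 0.3293, 0.1856, 0.1973, 0.0966, 0.0803, 0.1109.
Standardized rate: 0.3293×223.0 + 0.1856×306.0 + 0.1973×231.7 + 0.0966×105.8 + 0.0803×93.1 + 0.1109×49.8 = 199.1707 per 1,000.

199.2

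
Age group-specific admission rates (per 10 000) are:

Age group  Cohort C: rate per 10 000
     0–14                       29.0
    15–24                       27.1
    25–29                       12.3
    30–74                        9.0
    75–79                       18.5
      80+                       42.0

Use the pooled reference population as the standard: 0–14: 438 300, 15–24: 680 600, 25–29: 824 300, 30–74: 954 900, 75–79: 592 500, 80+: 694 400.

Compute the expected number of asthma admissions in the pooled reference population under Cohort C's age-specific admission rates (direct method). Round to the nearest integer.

9001

Expected asthma admissions = Σ (standard pop × age-specific rate ÷ 10 000)
= 438 300×29.0/10 000 + 680 600×27.1/10 000 + 824 300×12.3/10 000 + 954 900×9.0/10 000 + 592 500×18.5/10 000 + 694 400×42.0/10 000
= 1271.07 + 1844.43 + 1013.89 + 859.41 + 1096.12 + 2916.48 = 9001.40.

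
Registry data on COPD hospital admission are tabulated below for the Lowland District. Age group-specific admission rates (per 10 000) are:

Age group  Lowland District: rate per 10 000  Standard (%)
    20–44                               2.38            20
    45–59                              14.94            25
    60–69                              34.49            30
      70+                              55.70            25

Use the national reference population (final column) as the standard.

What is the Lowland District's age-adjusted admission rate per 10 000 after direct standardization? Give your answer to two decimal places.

Standard weights: 0.20, 0.25, 0.30, 0.25.
Standardized rate: 0.2000×2.38 + 0.2500×14.94 + 0.3000×34.49 + 0.2500×55.70 = 28.4830 per 10 000.

28.48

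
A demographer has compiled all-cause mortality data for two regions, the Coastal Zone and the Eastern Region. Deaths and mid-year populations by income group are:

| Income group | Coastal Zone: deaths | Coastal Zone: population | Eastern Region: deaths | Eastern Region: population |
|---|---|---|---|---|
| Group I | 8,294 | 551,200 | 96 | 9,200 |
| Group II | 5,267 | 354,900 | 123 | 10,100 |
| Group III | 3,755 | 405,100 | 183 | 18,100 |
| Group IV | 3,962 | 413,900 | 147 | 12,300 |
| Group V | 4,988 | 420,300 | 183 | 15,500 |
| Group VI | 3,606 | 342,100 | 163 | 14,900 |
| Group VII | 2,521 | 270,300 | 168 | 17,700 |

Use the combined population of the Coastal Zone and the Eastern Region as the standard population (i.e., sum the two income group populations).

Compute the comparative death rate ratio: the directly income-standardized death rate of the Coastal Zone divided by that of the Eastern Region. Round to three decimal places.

Income-specific rates per 100,000 for the Coastal Zone: 1504.72, 1484.08, 926.93, 957.24, 1186.77, 1054.08, 932.67.
For the Eastern Region: 1043.48, 1217.82, 1011.05, 1195.12, 1180.65, 1093.96, 949.15.
Combined standard total = 2,855,600; weights = 0.1962, 0.1278, 0.1482, 0.1493, 0.1526, 0.1250, 0.1009.
The Coastal Zone: 0.1962×1504.72 + 0.1278×1484.08 + 0.1482×926.93 + 0.1493×957.24 + 0.1526×1186.77 + 0.1250×1054.08 + 0.1009×932.67 = 1172.1855 per 100,000.
The Eastern Region: 0.1962×1043.48 + 0.1278×1217.82 + 0.1482×1011.05 + 0.1493×1195.12 + 0.1526×1180.65 + 0.1250×1093.96 + 0.1009×949.15 = 1101.3209 per 100,000.
Ratio = 1172.1855 ÷ 1101.3209 = 1.06435.

1.064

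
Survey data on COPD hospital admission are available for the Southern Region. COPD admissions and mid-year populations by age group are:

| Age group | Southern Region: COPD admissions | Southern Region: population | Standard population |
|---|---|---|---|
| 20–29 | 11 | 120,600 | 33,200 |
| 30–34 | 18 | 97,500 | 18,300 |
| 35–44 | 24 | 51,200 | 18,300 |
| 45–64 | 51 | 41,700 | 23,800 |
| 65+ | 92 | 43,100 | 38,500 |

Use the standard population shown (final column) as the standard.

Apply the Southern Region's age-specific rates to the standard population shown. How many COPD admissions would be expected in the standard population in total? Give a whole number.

Age-specific rates per 10,000 for the Southern Region: 0.91, 1.85, 4.69, 12.23, 21.35.
Expected COPD admissions = Σ (standard pop × age-specific rate ÷ 10,000)
= 33,200×0.91/10,000 + 18,300×1.85/10,000 + 18,300×4.69/10,000 + 23,800×12.23/10,000 + 38,500×21.35/10,000
= 3.03 + 3.38 + 8.58 + 29.11 + 82.18 = 126.27.

126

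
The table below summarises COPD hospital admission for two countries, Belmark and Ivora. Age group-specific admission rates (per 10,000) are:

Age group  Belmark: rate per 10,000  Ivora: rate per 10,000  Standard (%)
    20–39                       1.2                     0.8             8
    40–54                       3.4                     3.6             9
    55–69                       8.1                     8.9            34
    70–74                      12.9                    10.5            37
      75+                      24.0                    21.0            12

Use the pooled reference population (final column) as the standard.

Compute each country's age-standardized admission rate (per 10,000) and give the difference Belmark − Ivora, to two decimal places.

0.99

Standard weights: 0.08, 0.09, 0.34, 0.37, 0.12.
Belmark: 0.0800×1.2 + 0.0900×3.4 + 0.3400×8.1 + 0.3700×12.9 + 0.1200×24.0 = 10.8090 per 10,000.
Ivora: 0.0800×0.8 + 0.0900×3.6 + 0.3400×8.9 + 0.3700×10.5 + 0.1200×21.0 = 9.8190 per 10,000.
Difference = 10.8090 − 9.8190 = 0.9900.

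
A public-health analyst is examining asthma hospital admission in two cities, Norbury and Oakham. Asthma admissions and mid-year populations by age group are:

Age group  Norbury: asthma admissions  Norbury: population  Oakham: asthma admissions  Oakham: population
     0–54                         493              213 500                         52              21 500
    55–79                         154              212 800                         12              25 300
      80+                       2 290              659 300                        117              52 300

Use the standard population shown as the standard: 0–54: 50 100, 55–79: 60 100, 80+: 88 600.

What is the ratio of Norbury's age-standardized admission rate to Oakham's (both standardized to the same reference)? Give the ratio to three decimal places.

Age-specific rates per 10 000 for Norbury: 23.09, 7.24, 34.73.
For Oakham: 24.19, 4.74, 22.37.
Standard total = 198 800; weights = 0.2520, 0.3023, 0.4457.
Norbury: 0.2520×23.09 + 0.3023×7.24 + 0.4457×34.73 = 23.4870 per 10 000.
Oakham: 0.2520×24.19 + 0.3023×4.74 + 0.4457×22.37 = 17.4992 per 10 000.
Ratio = 23.4870 ÷ 17.4992 = 1.34218.

1.342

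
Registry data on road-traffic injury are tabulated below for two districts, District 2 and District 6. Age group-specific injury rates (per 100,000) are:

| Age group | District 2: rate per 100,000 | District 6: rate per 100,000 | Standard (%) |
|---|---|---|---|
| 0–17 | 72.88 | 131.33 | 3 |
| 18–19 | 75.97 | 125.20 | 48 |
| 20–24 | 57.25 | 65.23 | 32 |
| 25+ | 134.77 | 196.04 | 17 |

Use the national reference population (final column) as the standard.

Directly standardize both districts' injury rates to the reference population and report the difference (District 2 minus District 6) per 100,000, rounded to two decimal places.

-38.35

Standard weights: 0.03, 0.48, 0.32, 0.17.
District 2: 0.0300×72.88 + 0.4800×75.97 + 0.3200×57.25 + 0.1700×134.77 = 79.8829 per 100,000.
District 6: 0.0300×131.33 + 0.4800×125.20 + 0.3200×65.23 + 0.1700×196.04 = 118.2363 per 100,000.
Difference = 79.8829 − 118.2363 = -38.3534.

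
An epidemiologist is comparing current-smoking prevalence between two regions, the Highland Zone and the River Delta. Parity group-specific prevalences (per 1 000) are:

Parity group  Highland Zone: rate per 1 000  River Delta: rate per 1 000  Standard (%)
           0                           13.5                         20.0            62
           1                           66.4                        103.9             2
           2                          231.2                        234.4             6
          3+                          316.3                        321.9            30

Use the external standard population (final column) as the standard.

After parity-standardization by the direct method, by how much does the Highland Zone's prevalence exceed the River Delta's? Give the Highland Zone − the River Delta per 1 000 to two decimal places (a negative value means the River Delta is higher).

-6.65

Standard weights: 0.62, 0.02, 0.06, 0.30.
The Highland Zone: 0.6200×13.5 + 0.0200×66.4 + 0.0600×231.2 + 0.3000×316.3 = 118.4600 per 1 000.
The River Delta: 0.6200×20.0 + 0.0200×103.9 + 0.0600×234.4 + 0.3000×321.9 = 125.1120 per 1 000.
Difference = 118.4600 − 125.1120 = -6.6520.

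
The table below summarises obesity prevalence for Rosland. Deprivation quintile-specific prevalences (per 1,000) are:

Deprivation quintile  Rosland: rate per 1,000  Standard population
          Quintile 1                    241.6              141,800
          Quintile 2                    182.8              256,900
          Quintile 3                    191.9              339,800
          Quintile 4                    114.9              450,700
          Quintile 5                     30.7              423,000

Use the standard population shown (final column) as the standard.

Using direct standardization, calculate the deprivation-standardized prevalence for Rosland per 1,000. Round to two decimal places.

131.00

Standard total = 1,612,200; weights = 0.0880, 0.1593, 0.2108, 0.2796, 0.2624.
Standardized rate: 0.0880×241.6 + 0.1593×182.8 + 0.2108×191.9 + 0.2796×114.9 + 0.2624×30.7 = 131.0007 per 1,000.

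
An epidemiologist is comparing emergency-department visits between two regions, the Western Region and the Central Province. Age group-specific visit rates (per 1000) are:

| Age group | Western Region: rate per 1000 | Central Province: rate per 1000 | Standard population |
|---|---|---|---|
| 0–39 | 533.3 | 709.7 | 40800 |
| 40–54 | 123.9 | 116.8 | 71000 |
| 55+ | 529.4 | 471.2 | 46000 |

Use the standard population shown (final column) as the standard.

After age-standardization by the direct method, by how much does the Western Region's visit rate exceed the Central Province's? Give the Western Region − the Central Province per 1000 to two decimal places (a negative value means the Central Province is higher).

Standard total = 157800; weights = 0.2586, 0.4499, 0.2915.
The Western Region: 0.2586×533.3 + 0.4499×123.9 + 0.2915×529.4 = 347.9591 per 1000.
The Central Province: 0.2586×709.7 + 0.4499×116.8 + 0.2915×471.2 = 373.4079 per 1000.
Difference = 347.9591 − 373.4079 = -25.4488.

-25.45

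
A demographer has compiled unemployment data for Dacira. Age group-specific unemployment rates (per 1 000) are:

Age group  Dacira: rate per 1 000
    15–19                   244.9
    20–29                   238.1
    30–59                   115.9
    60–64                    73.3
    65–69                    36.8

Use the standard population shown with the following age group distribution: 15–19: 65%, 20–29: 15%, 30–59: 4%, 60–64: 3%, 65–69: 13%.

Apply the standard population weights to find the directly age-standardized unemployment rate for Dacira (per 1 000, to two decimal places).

206.52

Standard weights: 0.65, 0.15, 0.04, 0.03, 0.13.
Standardized rate: 0.6500×244.9 + 0.1500×238.1 + 0.0400×115.9 + 0.0300×73.3 + 0.1300×36.8 = 206.5190 per 1 000.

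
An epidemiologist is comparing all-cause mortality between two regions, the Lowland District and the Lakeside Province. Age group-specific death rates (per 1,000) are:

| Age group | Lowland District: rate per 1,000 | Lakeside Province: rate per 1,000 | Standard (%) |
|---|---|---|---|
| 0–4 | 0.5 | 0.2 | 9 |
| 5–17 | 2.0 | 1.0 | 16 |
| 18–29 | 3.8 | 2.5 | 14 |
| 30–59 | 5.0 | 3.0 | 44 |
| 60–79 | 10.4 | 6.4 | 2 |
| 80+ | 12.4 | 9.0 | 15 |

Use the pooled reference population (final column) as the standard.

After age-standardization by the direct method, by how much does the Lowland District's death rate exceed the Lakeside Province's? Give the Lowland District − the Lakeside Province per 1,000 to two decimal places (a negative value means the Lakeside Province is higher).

1.84

Standard weights: 0.09, 0.16, 0.14, 0.44, 0.02, 0.15.
The Lowland District: 0.0900×0.5 + 0.1600×2.0 + 0.1400×3.8 + 0.4400×5.0 + 0.0200×10.4 + 0.1500×12.4 = 5.1650 per 1,000.
The Lakeside Province: 0.0900×0.2 + 0.1600×1.0 + 0.1400×2.5 + 0.4400×3.0 + 0.0200×6.4 + 0.1500×9.0 = 3.3260 per 1,000.
Difference = 5.1650 − 3.3260 = 1.8390.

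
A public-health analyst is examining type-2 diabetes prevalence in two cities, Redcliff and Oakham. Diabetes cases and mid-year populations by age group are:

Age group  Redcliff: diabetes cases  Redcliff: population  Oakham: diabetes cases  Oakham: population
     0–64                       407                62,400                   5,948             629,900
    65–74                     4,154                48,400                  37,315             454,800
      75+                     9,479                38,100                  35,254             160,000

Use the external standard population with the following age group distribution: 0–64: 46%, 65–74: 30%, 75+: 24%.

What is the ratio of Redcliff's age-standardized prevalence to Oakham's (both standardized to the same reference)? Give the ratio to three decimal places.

1.081

Age-specific rates per 1,000 for Redcliff: 6.522, 85.826, 248.793.
For Oakham: 9.443, 82.047, 220.338.
Standard weights: 0.46, 0.30, 0.24.
Redcliff: 0.4600×6.522 + 0.3000×85.826 + 0.2400×248.793 = 88.4585 per 1,000.
Oakham: 0.4600×9.443 + 0.3000×82.047 + 0.2400×220.338 = 81.8388 per 1,000.
Ratio = 88.4585 ÷ 81.8388 = 1.08089.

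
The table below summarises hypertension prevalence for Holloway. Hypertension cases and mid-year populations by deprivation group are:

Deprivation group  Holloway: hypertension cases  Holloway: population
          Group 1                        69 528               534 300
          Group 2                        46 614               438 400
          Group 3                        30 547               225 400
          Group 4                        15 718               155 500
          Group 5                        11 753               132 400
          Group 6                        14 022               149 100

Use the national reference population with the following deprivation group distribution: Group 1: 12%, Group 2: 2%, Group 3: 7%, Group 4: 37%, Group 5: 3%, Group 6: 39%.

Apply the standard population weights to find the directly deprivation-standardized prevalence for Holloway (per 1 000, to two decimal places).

Deprivation-specific rates per 1 000 for Holloway: 130.129, 106.328, 135.524, 101.080, 88.769, 94.044.
Standard weights: 0.12, 0.02, 0.07, 0.37, 0.03, 0.39.
Standardized rate: 0.1200×130.129 + 0.0200×106.328 + 0.0700×135.524 + 0.3700×101.080 + 0.0300×88.769 + 0.3900×94.044 = 103.9688 per 1 000.

103.97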